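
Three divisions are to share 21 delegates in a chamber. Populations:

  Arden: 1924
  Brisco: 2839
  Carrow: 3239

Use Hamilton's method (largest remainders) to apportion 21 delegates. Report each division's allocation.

Arden: 5, Brisco: 7, Carrow: 9

Total 8002; standard divisor 8002/21 ≈ 381.048.
Standard quotas: Arden 5.049, Brisco 7.451, Carrow 8.500.
Lower quotas: Arden 5, Brisco 7, Carrow 8 (sum 20, leaving 1 seat).
Remainders in descending order: Carrow 0.500, Brisco 0.451, Arden 0.049.
Largest remainder: Carrow receives the extra seat.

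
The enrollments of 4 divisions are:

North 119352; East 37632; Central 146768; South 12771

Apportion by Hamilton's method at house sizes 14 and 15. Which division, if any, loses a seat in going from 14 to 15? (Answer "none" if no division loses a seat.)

At 14 seats: North 5, East 2, Central 6, South 1.
At 15 seats: North 6, East 2, Central 7, South 0.
South drops from 1 to 0.

South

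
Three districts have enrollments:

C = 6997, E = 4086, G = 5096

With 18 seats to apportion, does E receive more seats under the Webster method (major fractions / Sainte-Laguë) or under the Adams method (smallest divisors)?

Adams

Webster: C 8, E 4, G 6.
Adams: C 7, E 5, G 6.
E gets 4 under Webster and 5 under Adams.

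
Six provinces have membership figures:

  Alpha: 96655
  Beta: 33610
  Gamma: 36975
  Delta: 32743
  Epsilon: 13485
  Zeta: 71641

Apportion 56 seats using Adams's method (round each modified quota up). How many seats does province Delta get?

7

Standard divisor 285109/56 ≈ 5091.232; standard quotas: Alpha 18.985, Beta 6.602, Gamma 7.262, Delta 6.431, Epsilon 2.649, Zeta 14.071.
Rounding up gives 19, 7, 8, 7, 3, 15 = 59 seats, so the divisor must be adjusted.
With modified divisor 5400: modified quotas Alpha 17.899, Beta 6.224, Gamma 6.847, Delta 6.064, Epsilon 2.497, Zeta 13.267.
Rounding up: Alpha 18, Beta 7, Gamma 7, Delta 7, Epsilon 3, Zeta 14 (total 56).
Delta receives 7.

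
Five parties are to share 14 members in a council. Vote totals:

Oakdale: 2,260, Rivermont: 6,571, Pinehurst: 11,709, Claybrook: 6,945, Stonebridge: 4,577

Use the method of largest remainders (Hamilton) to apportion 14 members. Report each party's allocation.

Oakdale 1; Rivermont 3; Pinehurst 5; Claybrook 3; Stonebridge 2

The standard divisor is 32062/14 ≈ 2290.143.
Standard quotas: Oakdale 0.9868, Rivermont 2.8693, Pinehurst 5.1128, Claybrook 3.0326, Stonebridge 1.9986.
Lower quotas: Oakdale 0, Rivermont 2, Pinehurst 5, Claybrook 3, Stonebridge 1 (sum 11, leaving 3 seats).
Remainders in descending order: Stonebridge 0.9986, Oakdale 0.9868, Rivermont 0.8693, Pinehurst 0.1128, Claybrook 0.0326.
Largest remainders: Stonebridge, Oakdale, Rivermont receive the extra seats.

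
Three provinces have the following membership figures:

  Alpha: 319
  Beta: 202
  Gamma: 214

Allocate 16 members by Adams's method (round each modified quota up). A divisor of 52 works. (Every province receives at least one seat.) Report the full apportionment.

Alpha 7, Beta 4, Gamma 5

With modified divisor 52: modified quotas Alpha 6.135, Beta 3.885, Gamma 4.115.
Rounding up: Alpha 7, Beta 4, Gamma 5 (total 16).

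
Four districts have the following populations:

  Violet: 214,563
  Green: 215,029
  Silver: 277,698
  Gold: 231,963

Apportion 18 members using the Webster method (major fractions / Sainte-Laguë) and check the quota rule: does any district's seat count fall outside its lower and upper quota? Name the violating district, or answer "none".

none

Standard quotas: Violet 4.112, Green 4.121, Silver 5.322, Gold 4.445.
Webster allocation: Violet 4, Green 4, Silver 5, Gold 5.
Every allocation lies between the lower and upper quota.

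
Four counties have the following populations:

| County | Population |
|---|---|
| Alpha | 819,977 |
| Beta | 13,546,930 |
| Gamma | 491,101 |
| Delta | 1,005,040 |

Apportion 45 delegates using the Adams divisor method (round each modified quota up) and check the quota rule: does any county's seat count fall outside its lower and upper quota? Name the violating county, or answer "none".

Beta

Standard quotas: Alpha 2.326, Beta 38.430, Gamma 1.393, Delta 2.851.
Adams allocation: Alpha 3, Beta 37, Gamma 2, Delta 3.
Beta has quota 38.430 (lower 38, upper 39) but receives 37 — outside the quota interval.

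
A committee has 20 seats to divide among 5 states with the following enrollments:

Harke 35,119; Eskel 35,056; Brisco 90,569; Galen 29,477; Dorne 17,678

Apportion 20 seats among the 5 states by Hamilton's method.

The standard divisor is 207899/20 ≈ 10394.95.
Standard quotas: Harke 3.3785, Eskel 3.3724, Brisco 8.7128, Galen 2.8357, Dorne 1.7006.
Lower quotas: Harke 3, Eskel 3, Brisco 8, Galen 2, Dorne 1 (sum 17, leaving 3 seats).
Remainders in descending order: Galen 0.8357, Brisco 0.7128, Dorne 0.7006, Harke 0.3785, Eskel 0.3724.
Largest remainders: Galen, Brisco, Dorne receive the extra seats.

Harke 3, Eskel 3, Brisco 9, Galen 3, Dorne 2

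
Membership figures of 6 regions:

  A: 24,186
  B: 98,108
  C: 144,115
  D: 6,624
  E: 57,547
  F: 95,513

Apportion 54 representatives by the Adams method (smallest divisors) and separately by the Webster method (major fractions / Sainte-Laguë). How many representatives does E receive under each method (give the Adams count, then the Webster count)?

Adams: A 3, B 12, C 18, D 1, E 8, F 12.
Webster: A 3, B 13, C 18, D 1, E 7, F 12.
E gets 8 under Adams and 7 under Webster.

8 and 7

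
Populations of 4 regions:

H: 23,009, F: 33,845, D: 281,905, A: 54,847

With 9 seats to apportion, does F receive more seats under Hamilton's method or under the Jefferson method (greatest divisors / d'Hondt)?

Hamilton: H 1, F 1, D 6, A 1.
Jefferson: H 0, F 0, D 8, A 1.
F gets 1 under Hamilton and 0 under Jefferson.

Hamilton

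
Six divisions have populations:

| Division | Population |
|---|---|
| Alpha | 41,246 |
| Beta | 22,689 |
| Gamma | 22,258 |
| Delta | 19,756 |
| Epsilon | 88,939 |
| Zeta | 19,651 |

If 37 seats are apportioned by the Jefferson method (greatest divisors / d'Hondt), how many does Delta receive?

Standard divisor 214539/37 ≈ 5798.351; standard quotas: Alpha 7.113, Beta 3.913, Gamma 3.839, Delta 3.407, Epsilon 15.339, Zeta 3.389.
Rounding down gives 7, 3, 3, 3, 15, 3 = 34 seats, so the divisor must be adjusted.
With modified divisor 5400: modified quotas Alpha 7.638, Beta 4.202, Gamma 4.122, Delta 3.659, Epsilon 16.470, Zeta 3.639.
Rounding down: Alpha 7, Beta 4, Gamma 4, Delta 3, Epsilon 16, Zeta 3 (total 37).
Delta receives 3.

3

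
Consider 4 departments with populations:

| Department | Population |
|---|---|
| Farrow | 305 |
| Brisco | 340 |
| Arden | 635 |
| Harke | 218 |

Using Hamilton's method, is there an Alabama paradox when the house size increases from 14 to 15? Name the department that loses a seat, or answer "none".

At 14 seats: Farrow 3, Brisco 3, Arden 6, Harke 2.
At 15 seats: Farrow 3, Brisco 4, Arden 6, Harke 2.
No department's allocation decreased.

none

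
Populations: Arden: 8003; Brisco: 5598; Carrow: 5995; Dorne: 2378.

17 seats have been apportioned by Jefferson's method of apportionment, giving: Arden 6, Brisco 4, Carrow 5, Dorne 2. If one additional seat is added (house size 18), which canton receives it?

Priority for the next seat is population ÷ (current seats + 1).
Priorities: Arden 1143.286, Brisco 1119.600, Carrow 999.167, Dorne 792.667.
Highest priority: Arden.

Arden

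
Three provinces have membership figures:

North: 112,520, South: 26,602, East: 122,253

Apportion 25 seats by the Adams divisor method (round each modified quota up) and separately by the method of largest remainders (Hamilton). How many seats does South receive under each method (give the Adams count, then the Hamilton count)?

3 and 2

Adams: North 11, South 3, East 11.
Hamilton: North 11, South 2, East 12.
South gets 3 under Adams and 2 under Hamilton.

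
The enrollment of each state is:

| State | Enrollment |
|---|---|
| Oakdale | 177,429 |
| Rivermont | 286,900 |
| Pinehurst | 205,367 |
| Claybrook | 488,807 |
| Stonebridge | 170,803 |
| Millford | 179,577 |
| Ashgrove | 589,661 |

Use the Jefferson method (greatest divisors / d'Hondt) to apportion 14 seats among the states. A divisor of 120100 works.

With modified divisor 120100: modified quotas Oakdale 1.477, Rivermont 2.389, Pinehurst 1.710, Claybrook 4.070, Stonebridge 1.422, Millford 1.495, Ashgrove 4.910.
Rounding down: Oakdale 1, Rivermont 2, Pinehurst 1, Claybrook 4, Stonebridge 1, Millford 1, Ashgrove 4 (total 14).

Oakdale=1; Rivermont=2; Pinehurst=1; Claybrook=4; Stonebridge=1; Millford=1; Ashgrove=4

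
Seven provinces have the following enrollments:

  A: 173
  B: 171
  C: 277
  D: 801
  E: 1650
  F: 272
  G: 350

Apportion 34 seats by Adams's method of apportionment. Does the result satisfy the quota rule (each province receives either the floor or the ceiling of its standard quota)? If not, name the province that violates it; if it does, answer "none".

Standard quotas: A 1.592, B 1.574, C 2.550, D 7.372, E 15.187, F 2.504, G 3.221.
Adams allocation: A 2, B 2, C 3, D 7, E 14, F 3, G 3.
E has quota 15.187 (lower 15, upper 16) but receives 14 — outside the quota interval.

E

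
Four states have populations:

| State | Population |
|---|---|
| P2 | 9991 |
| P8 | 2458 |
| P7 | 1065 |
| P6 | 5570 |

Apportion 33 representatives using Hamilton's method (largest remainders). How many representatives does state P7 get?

Total 19084; standard divisor 19084/33 ≈ 578.303.
Standard quotas: P2 17.2764, P8 4.2504, P7 1.8416, P6 9.6316.
Lower quotas: P2 17, P8 4, P7 1, P6 9 (sum 31, leaving 2 seats).
Remainders in descending order: P7 0.8416, P6 0.6316, P2 0.2764, P8 0.2504.
The surplus seats go to P7, P6.
P7 receives 2.

2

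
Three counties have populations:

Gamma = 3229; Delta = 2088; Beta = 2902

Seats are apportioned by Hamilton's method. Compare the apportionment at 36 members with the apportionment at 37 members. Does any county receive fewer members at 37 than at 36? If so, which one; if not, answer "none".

At 36 seats: Gamma 14, Delta 9, Beta 13.
At 37 seats: Gamma 15, Delta 9, Beta 13.
No county's allocation decreased.

none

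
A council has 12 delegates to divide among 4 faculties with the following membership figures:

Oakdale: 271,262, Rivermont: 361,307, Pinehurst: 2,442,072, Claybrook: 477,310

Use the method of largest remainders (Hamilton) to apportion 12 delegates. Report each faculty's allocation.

Oakdale: 1, Rivermont: 1, Pinehurst: 8, Claybrook: 2

The standard divisor is 3551951/12 ≈ 295995.917.
Standard quotas: Oakdale 0.9164, Rivermont 1.2206, Pinehurst 8.2504, Claybrook 1.6126.
Lower quotas: Oakdale 0, Rivermont 1, Pinehurst 8, Claybrook 1 (sum 10, leaving 2 seats).
Remainders in descending order: Oakdale 0.9164, Claybrook 0.6126, Pinehurst 0.2504, Rivermont 0.2206.
Largest remainders: Oakdale, Claybrook receive the extra seats.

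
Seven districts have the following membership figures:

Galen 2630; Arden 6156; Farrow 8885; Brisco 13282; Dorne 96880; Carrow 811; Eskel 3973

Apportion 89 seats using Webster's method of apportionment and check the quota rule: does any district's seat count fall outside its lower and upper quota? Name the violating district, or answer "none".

Standard quotas: Galen 1.765, Arden 4.131, Farrow 5.963, Brisco 8.914, Dorne 65.017, Carrow 0.544, Eskel 2.666.
Webster allocation: Galen 2, Arden 4, Farrow 6, Brisco 9, Dorne 64, Carrow 1, Eskel 3.
Dorne has quota 65.017 (lower 65, upper 66) but receives 64 — outside the quota interval.

Dorne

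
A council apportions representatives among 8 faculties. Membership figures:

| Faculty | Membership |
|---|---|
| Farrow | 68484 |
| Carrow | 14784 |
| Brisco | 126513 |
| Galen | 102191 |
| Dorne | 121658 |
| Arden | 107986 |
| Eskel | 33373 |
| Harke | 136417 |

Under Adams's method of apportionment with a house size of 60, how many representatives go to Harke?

Standard divisor 711406/60 ≈ 11856.767; standard quotas: Farrow 5.776, Carrow 1.247, Brisco 10.670, Galen 8.619, Dorne 10.261, Arden 9.108, Eskel 2.815, Harke 11.505.
Rounding up gives 6, 2, 11, 9, 11, 10, 3, 12 = 64 seats, so the divisor must be adjusted.
With modified divisor 12700: modified quotas Farrow 5.392, Carrow 1.164, Brisco 9.962, Galen 8.047, Dorne 9.579, Arden 8.503, Eskel 2.628, Harke 10.741.
Rounding up: Farrow 6, Carrow 2, Brisco 10, Galen 9, Dorne 10, Arden 9, Eskel 3, Harke 11 (total 60).
Harke receives 11.

11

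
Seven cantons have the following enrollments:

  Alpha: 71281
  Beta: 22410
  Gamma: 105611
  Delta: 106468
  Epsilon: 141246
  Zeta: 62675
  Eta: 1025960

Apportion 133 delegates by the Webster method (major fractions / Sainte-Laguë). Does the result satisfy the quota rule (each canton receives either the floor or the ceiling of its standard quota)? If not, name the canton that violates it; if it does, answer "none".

Standard quotas: Alpha 6.174, Beta 1.941, Gamma 9.147, Delta 9.221, Epsilon 12.233, Zeta 5.428, Eta 88.857.
Webster allocation: Alpha 6, Beta 2, Gamma 9, Delta 9, Epsilon 12, Zeta 5, Eta 90.
Eta has quota 88.857 (lower 88, upper 89) but receives 90 — outside the quota interval.

Eta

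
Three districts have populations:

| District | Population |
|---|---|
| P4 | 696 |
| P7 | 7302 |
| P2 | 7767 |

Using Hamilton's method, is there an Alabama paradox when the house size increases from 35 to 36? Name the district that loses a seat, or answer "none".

At 35 seats: P4 2, P7 16, P2 17.
At 36 seats: P4 1, P7 17, P2 18.
P4 drops from 2 to 1.

P4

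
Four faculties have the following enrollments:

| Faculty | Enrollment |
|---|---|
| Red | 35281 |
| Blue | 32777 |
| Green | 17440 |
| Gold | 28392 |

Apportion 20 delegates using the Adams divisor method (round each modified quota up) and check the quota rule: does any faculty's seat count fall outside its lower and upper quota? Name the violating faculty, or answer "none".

none

Standard quotas: Red 6.196, Blue 5.756, Green 3.063, Gold 4.986.
Adams allocation: Red 6, Blue 6, Green 3, Gold 5.
Every allocation lies between the lower and upper quota.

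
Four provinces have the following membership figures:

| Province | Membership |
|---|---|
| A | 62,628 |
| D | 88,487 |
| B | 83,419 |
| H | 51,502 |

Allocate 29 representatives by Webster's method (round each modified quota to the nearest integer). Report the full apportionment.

Standard divisor 286036/29 ≈ 9863.31; standard quotas: A 6.350, D 8.971, B 8.458, H 5.222.
Rounding to the nearest integer gives 6, 9, 8, 5 = 28 seats, so the divisor must be adjusted.
With modified divisor 9700: modified quotas A 6.456, D 9.122, B 8.600, H 5.309.
Rounding to the nearest integer: A 6, D 9, B 9, H 5 (total 29).

A: 6, D: 9, B: 9, H: 5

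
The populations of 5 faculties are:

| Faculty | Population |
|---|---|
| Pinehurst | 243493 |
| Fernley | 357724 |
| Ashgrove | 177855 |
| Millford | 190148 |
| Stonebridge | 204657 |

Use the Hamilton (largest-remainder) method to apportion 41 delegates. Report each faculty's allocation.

Pinehurst 9, Fernley 12, Ashgrove 6, Millford 7, Stonebridge 7

Total 1173877; standard divisor 1173877/41 ≈ 28631.146.
Standard quotas: Pinehurst 8.5045, Fernley 12.4942, Ashgrove 6.2119, Millford 6.6413, Stonebridge 7.1481.
Lower quotas: Pinehurst 8, Fernley 12, Ashgrove 6, Millford 6, Stonebridge 7 (sum 39, leaving 2 seats).
Remainders in descending order: Millford 0.6413, Pinehurst 0.5045, Fernley 0.4942, Ashgrove 0.2119, Stonebridge 0.1481.
The surplus seats go to Millford, Pinehurst.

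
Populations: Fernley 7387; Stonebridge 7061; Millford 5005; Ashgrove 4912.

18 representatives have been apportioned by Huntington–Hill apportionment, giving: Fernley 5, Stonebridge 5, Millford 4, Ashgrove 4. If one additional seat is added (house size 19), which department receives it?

Priority for the next seat is population ÷ (√(s·(s+1))).
Priorities: Fernley 1348.676, Stonebridge 1289.156, Millford 1119.152, Ashgrove 1098.357.
Highest priority: Fernley.

Fernley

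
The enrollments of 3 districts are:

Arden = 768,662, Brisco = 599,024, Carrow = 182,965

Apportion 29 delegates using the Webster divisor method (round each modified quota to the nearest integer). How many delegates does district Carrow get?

Standard divisor 1550651/29 ≈ 53470.724; standard quotas: Arden 14.375, Brisco 11.203, Carrow 3.422.
Rounding to the nearest integer gives 14, 11, 3 = 28 seats, so the divisor must be adjusted.
With modified divisor 52600: modified quotas Arden 14.613, Brisco 11.388, Carrow 3.478.
Rounding to the nearest integer: Arden 15, Brisco 11, Carrow 3 (total 29).
Carrow receives 3.

3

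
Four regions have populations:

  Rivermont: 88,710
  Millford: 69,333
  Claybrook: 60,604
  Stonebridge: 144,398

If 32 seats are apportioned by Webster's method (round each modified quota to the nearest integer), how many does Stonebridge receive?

Standard divisor 363045/32 ≈ 11345.156; standard quotas: Rivermont 7.819, Millford 6.111, Claybrook 5.342, Stonebridge 12.728.
Rounding to the nearest integer gives Rivermont 8, Millford 6, Claybrook 5, Stonebridge 13 — total 32, matching the house size, so no adjustment is needed.
Stonebridge receives 13.

13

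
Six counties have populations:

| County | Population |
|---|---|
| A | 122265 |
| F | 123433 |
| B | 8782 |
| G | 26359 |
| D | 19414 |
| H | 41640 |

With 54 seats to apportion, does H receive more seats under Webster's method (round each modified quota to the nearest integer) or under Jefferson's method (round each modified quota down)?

Webster: A 19, F 20, B 1, G 4, D 3, H 7.
Jefferson: A 20, F 20, B 1, G 4, D 3, H 6.
H gets 7 under Webster and 6 under Jefferson.

Webster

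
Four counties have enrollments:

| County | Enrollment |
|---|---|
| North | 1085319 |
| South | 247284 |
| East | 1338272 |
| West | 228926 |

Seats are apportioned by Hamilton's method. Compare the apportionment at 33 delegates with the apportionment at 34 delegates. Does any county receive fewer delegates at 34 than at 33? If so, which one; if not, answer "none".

At 33 seats: North 12, South 3, East 15, West 3.
At 34 seats: North 13, South 3, East 16, West 2.
West drops from 3 to 2.

West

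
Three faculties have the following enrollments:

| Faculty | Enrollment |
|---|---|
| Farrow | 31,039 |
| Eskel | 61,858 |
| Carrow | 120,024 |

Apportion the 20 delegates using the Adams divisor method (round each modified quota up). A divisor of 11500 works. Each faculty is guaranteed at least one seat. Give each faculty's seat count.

With modified divisor 11500: modified quotas Farrow 2.699, Eskel 5.379, Carrow 10.437.
Rounding up: Farrow 3, Eskel 6, Carrow 11 (total 20).

Farrow 3, Eskel 6, Carrow 11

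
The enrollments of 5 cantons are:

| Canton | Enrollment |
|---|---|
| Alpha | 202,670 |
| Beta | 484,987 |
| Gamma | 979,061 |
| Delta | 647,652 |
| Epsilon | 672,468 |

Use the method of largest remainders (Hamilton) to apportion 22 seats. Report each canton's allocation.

Alpha 1, Beta 4, Gamma 7, Delta 5, Epsilon 5

Standard divisor: 2986838 ÷ 22 ≈ 135765.364.
Standard quotas: Alpha 1.4928, Beta 3.5722, Gamma 7.2114, Delta 4.7704, Epsilon 4.9532.
Lower quotas: Alpha 1, Beta 3, Gamma 7, Delta 4, Epsilon 4 (sum 19, leaving 3 seats).
Remainders in descending order: Epsilon 0.9532, Delta 0.7704, Beta 0.5722, Alpha 0.4928, Gamma 0.2114.
Largest remainders: Epsilon, Delta, Beta receive the extra seats.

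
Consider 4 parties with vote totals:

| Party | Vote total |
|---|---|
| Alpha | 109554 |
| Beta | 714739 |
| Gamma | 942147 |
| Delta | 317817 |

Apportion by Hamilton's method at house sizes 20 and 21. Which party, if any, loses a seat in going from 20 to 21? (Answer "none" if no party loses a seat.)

At 20 seats: Alpha 1, Beta 7, Gamma 9, Delta 3.
At 21 seats: Alpha 1, Beta 7, Gamma 10, Delta 3.
No party's allocation decreased.

none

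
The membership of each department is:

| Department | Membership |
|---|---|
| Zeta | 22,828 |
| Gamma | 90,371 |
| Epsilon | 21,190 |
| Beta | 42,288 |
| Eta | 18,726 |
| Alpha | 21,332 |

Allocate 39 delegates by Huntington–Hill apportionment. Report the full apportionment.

With divisor 5565: modified quotas Zeta 4.102, Gamma 16.239, Epsilon 3.808, Beta 7.599, Eta 3.365, Alpha 3.833.
Geometric-mean thresholds: Zeta √(4·5)=4.472, Gamma √(16·17)=16.492, Epsilon √(3·4)=3.464, Beta √(7·8)=7.483, Eta √(3·4)=3.464, Alpha √(3·4)=3.464.
Each quota rounded against its threshold gives Zeta 4, Gamma 16, Epsilon 4, Beta 8, Eta 3, Alpha 4 (total 39).

Zeta: 4, Gamma: 16, Epsilon: 4, Beta: 8, Eta: 3, Alpha: 4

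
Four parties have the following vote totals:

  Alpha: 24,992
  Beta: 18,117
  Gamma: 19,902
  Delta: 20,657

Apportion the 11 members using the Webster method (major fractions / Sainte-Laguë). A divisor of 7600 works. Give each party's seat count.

With modified divisor 7600: modified quotas Alpha 3.288, Beta 2.384, Gamma 2.619, Delta 2.718.
Rounding to the nearest integer: Alpha 3, Beta 2, Gamma 3, Delta 3 (total 11).

Alpha: 3; Beta: 2; Gamma: 3; Delta: 3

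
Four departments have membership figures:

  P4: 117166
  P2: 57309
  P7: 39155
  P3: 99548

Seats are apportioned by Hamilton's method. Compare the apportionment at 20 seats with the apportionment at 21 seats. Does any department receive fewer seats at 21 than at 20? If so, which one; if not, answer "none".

At 20 seats: P4 7, P2 4, P7 3, P3 6.
At 21 seats: P4 8, P2 4, P7 2, P3 7.
P7 drops from 3 to 2.

P7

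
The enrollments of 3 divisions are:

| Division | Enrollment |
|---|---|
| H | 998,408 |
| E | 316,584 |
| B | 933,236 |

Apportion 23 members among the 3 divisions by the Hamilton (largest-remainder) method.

H: 10, E: 3, B: 10

Total 2248228; standard divisor 2248228/23 ≈ 97749.043.
Standard quotas: H 10.2140, E 3.2387, B 9.5473.
Lower quotas: H 10, E 3, B 9 (sum 22, leaving 1 seat).
Remainders in descending order: B 0.5473, E 0.2387, H 0.2140.
Largest remainder: B receives the extra seat.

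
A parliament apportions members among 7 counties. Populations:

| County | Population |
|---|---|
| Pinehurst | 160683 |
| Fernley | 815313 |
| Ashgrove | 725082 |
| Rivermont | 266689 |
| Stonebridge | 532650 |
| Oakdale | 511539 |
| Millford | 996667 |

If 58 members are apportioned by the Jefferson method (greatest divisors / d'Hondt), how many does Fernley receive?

12

Standard divisor 4008623/58 ≈ 69114.19; standard quotas: Pinehurst 2.325, Fernley 11.797, Ashgrove 10.491, Rivermont 3.859, Stonebridge 7.707, Oakdale 7.401, Millford 14.421.
Rounding down gives 2, 11, 10, 3, 7, 7, 14 = 54 seats, so the divisor must be adjusted.
With modified divisor 66200: modified quotas Pinehurst 2.427, Fernley 12.316, Ashgrove 10.953, Rivermont 4.029, Stonebridge 8.046, Oakdale 7.727, Millford 15.055.
Rounding down: Pinehurst 2, Fernley 12, Ashgrove 10, Rivermont 4, Stonebridge 8, Oakdale 7, Millford 15 (total 58).
Fernley receives 12.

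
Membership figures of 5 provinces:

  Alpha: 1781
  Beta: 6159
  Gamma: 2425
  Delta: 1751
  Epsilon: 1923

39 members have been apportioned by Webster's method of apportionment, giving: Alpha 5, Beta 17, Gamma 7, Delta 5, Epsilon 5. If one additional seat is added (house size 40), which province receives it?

Priority for the next seat is population ÷ (current seats + 0.5).
Priorities: Alpha 323.818, Beta 351.943, Gamma 323.333, Delta 318.364, Epsilon 349.636.
Highest priority: Beta.

Beta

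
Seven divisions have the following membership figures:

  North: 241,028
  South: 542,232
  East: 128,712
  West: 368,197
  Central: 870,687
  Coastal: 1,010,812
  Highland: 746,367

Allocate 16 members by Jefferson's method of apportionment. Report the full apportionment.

Standard divisor 3908035/16 ≈ 244252.188; standard quotas: North 0.987, South 2.220, East 0.527, West 1.507, Central 3.565, Coastal 4.138, Highland 3.056.
Rounding down gives 0, 2, 0, 1, 3, 4, 3 = 13 seats, so the divisor must be adjusted.
With modified divisor 194400: modified quotas North 1.240, South 2.789, East 0.662, West 1.894, Central 4.479, Coastal 5.200, Highland 3.839.
Rounding down: North 1, South 2, East 0, West 1, Central 4, Coastal 5, Highland 3 (total 16).

North: 1, South: 2, East: 0, West: 1, Central: 4, Coastal: 5, Highland: 3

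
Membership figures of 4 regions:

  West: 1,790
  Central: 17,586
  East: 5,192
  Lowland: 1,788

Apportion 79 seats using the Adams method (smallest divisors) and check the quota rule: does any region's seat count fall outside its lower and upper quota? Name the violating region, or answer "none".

Standard quotas: West 5.365, Central 52.713, East 15.563, Lowland 5.359.
Adams allocation: West 6, Central 51, East 16, Lowland 6.
Central has quota 52.713 (lower 52, upper 53) but receives 51 — outside the quota interval.

Central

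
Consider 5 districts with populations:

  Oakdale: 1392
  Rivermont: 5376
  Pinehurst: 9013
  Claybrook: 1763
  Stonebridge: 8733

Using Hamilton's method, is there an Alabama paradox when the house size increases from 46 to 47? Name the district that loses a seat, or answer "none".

At 46 seats: Oakdale 3, Rivermont 9, Pinehurst 16, Claybrook 3, Stonebridge 15.
At 47 seats: Oakdale 2, Rivermont 10, Pinehurst 16, Claybrook 3, Stonebridge 16.
Oakdale drops from 3 to 2.

Oakdale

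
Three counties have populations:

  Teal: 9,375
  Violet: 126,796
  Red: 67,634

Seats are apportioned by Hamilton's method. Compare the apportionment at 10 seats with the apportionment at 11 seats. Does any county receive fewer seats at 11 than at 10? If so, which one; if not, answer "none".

At 10 seats: Teal 1, Violet 6, Red 3.
At 11 seats: Teal 0, Violet 7, Red 4.
Teal drops from 1 to 0.

Teal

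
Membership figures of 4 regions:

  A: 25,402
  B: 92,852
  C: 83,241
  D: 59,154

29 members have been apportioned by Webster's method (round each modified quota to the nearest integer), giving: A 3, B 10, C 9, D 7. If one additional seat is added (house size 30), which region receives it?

Priority for the next seat is population ÷ (current seats + 0.5).
Priorities: A 7257.714, B 8843.048, C 8762.211, D 7887.200.
Highest priority: B.

B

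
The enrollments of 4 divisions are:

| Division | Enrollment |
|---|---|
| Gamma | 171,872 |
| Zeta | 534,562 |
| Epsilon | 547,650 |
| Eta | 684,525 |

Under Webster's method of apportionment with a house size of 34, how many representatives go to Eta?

12

Standard divisor 1938609/34 ≈ 57017.912; standard quotas: Gamma 3.014, Zeta 9.375, Epsilon 9.605, Eta 12.005.
Rounding to the nearest integer gives Gamma 3, Zeta 9, Epsilon 10, Eta 12 — total 34, matching the house size, so no adjustment is needed.
Eta receives 12.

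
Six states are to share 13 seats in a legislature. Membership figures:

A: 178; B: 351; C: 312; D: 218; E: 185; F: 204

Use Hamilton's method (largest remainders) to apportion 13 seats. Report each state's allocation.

Standard divisor: 1448 ÷ 13 ≈ 111.385.
Standard quotas: A 1.598, B 3.151, C 2.801, D 1.957, E 1.661, F 1.831.
Lower quotas: A 1, B 3, C 2, D 1, E 1, F 1 (sum 9, leaving 4 seats).
Remainders in descending order: D 0.957, F 0.831, C 0.801, E 0.661, A 0.598, B 0.151.
Largest remainders: D, F, C, E receive the extra seats.

A=1, B=3, C=3, D=2, E=2, F=2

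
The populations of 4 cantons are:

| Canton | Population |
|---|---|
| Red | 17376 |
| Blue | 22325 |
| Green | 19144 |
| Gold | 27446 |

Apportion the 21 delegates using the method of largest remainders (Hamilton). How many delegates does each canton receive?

Standard divisor: 86291 ÷ 21 ≈ 4109.095.
Standard quotas: Red 4.2287, Blue 5.4331, Green 4.6589, Gold 6.6793.
Lower quotas: Red 4, Blue 5, Green 4, Gold 6 (sum 19, leaving 2 seats).
Remainders in descending order: Gold 0.6793, Green 0.6589, Blue 0.4331, Red 0.2287.
Largest remainders: Gold, Green receive the extra seats.

Red: 4, Blue: 5, Green: 5, Gold: 7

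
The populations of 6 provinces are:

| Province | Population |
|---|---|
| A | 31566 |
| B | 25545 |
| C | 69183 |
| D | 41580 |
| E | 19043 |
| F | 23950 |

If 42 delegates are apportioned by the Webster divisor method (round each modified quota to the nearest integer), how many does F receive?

Standard divisor 210867/42 ≈ 5020.643; standard quotas: A 6.287, B 5.088, C 13.780, D 8.282, E 3.793, F 4.770.
Rounding to the nearest integer gives A 6, B 5, C 14, D 8, E 4, F 5 — total 42, matching the house size, so no adjustment is needed.
F receives 5.

5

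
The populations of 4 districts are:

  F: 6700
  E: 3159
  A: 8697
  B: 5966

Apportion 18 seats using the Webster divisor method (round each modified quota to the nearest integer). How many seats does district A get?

Standard divisor 24522/18 ≈ 1362.333; standard quotas: F 4.918, E 2.319, A 6.384, B 4.379.
Rounding to the nearest integer gives 5, 2, 6, 4 = 17 seats, so the divisor must be adjusted.
With modified divisor 1332: modified quotas F 5.030, E 2.372, A 6.529, B 4.479.
Rounding to the nearest integer: F 5, E 2, A 7, B 4 (total 18).
A receives 7.

7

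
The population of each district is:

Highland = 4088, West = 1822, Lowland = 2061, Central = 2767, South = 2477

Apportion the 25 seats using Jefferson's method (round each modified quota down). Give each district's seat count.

Highland: 8, West: 3, Lowland: 4, Central: 5, South: 5

Standard divisor 13215/25 ≈ 528.6; standard quotas: Highland 7.734, West 3.447, Lowland 3.899, Central 5.235, South 4.686.
Rounding down gives 7, 3, 3, 5, 4 = 22 seats, so the divisor must be adjusted.
With modified divisor 480: modified quotas Highland 8.517, West 3.796, Lowland 4.294, Central 5.765, South 5.160.
Rounding down: Highland 8, West 3, Lowland 4, Central 5, South 5 (total 25).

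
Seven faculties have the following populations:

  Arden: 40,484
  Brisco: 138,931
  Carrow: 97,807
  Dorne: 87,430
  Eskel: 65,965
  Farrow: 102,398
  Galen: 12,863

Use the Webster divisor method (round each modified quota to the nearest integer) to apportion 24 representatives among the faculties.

Standard divisor 545878/24 ≈ 22744.917; standard quotas: Arden 1.780, Brisco 6.108, Carrow 4.300, Dorne 3.844, Eskel 2.900, Farrow 4.502, Galen 0.566.
Rounding to the nearest integer gives 2, 6, 4, 4, 3, 5, 1 = 25 seats, so the divisor must be adjusted.
With modified divisor 23900: modified quotas Arden 1.694, Brisco 5.813, Carrow 4.092, Dorne 3.658, Eskel 2.760, Farrow 4.284, Galen 0.538.
Rounding to the nearest integer: Arden 2, Brisco 6, Carrow 4, Dorne 4, Eskel 3, Farrow 4, Galen 1 (total 24).

Arden: 2, Brisco: 6, Carrow: 4, Dorne: 4, Eskel: 3, Farrow: 4, Galen: 1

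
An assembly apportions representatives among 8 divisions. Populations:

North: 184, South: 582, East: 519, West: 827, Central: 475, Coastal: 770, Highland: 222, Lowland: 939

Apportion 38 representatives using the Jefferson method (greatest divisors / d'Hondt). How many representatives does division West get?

Standard divisor 4518/38 ≈ 118.895; standard quotas: North 1.548, South 4.895, East 4.365, West 6.956, Central 3.995, Coastal 6.476, Highland 1.867, Lowland 7.898.
Rounding down gives 1, 4, 4, 6, 3, 6, 1, 7 = 32 seats, so the divisor must be adjusted.
With modified divisor 107: modified quotas North 1.720, South 5.439, East 4.850, West 7.729, Central 4.439, Coastal 7.196, Highland 2.075, Lowland 8.776.
Rounding down: North 1, South 5, East 4, West 7, Central 4, Coastal 7, Highland 2, Lowland 8 (total 38).
West receives 7.

7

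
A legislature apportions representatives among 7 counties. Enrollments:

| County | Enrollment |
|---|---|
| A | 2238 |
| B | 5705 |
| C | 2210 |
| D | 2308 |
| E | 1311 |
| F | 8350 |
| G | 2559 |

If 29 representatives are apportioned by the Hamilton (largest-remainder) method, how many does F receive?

Total 24681; standard divisor 24681/29 ≈ 851.069.
Standard quotas: A 2.6296, B 6.7033, C 2.5967, D 2.7119, E 1.5404, F 9.8112, G 3.0068.
Lower quotas: A 2, B 6, C 2, D 2, E 1, F 9, G 3 (sum 25, leaving 4 seats).
Remainders in descending order: F 0.8112, D 0.7119, B 0.7033, A 0.6296, C 0.5967, E 0.5404, G 0.0068.
Largest remainders: F, D, B, A receive the extra seats.
F receives 10.

10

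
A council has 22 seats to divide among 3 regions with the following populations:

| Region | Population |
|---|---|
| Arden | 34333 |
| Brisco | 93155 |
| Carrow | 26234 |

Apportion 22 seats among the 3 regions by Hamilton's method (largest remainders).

Arden 5; Brisco 13; Carrow 4

Standard divisor: 153722 ÷ 22 ≈ 6987.364.
Standard quotas: Arden 4.9136, Brisco 13.3319, Carrow 3.7545.
Lower quotas: Arden 4, Brisco 13, Carrow 3 (sum 20, leaving 2 seats).
Remainders in descending order: Arden 0.9136, Carrow 0.7545, Brisco 0.3319.
The surplus seats go to Arden, Carrow.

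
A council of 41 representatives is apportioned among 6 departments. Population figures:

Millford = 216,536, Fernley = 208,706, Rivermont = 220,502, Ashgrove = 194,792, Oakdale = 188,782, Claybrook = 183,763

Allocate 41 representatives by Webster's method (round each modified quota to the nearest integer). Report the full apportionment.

Standard divisor 1213081/41 ≈ 29587.341; standard quotas: Millford 7.319, Fernley 7.054, Rivermont 7.453, Ashgrove 6.584, Oakdale 6.380, Claybrook 6.211.
Rounding to the nearest integer gives 7, 7, 7, 7, 6, 6 = 40 seats, so the divisor must be adjusted.
With modified divisor 29200: modified quotas Millford 7.416, Fernley 7.147, Rivermont 7.551, Ashgrove 6.671, Oakdale 6.465, Claybrook 6.293.
Rounding to the nearest integer: Millford 7, Fernley 7, Rivermont 8, Ashgrove 7, Oakdale 6, Claybrook 6 (total 41).

Millford=7, Fernley=7, Rivermont=8, Ashgrove=7, Oakdale=6, Claybrook=6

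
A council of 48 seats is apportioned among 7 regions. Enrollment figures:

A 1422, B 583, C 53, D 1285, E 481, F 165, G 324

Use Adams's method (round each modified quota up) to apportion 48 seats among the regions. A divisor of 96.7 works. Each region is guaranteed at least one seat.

A 15, B 7, C 1, D 14, E 5, F 2, G 4

With modified divisor 96.7: modified quotas A 14.705, B 6.029, C 0.548, D 13.289, E 4.974, F 1.706, G 3.351.
Rounding up: A 15, B 7, C 1, D 14, E 5, F 2, G 4 (total 48).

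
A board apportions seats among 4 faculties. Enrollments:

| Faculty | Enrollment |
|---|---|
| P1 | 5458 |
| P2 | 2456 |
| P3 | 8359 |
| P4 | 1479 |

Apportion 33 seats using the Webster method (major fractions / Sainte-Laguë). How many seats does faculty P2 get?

Standard divisor 17752/33 ≈ 537.939; standard quotas: P1 10.146, P2 4.566, P3 15.539, P4 2.749.
Rounding to the nearest integer gives 10, 5, 16, 3 = 34 seats, so the divisor must be adjusted.
With modified divisor 540: modified quotas P1 10.107, P2 4.548, P3 15.480, P4 2.739.
Rounding to the nearest integer: P1 10, P2 5, P3 15, P4 3 (total 33).
P2 receives 5.

5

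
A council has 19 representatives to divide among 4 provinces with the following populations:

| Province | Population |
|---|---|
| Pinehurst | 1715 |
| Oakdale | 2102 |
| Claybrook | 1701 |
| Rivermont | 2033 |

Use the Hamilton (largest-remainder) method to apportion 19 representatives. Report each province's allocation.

Standard divisor: 7551 ÷ 19 ≈ 397.421.
Standard quotas: Pinehurst 4.315, Oakdale 5.289, Claybrook 4.280, Rivermont 5.115.
Lower quotas: Pinehurst 4, Oakdale 5, Claybrook 4, Rivermont 5 (sum 18, leaving 1 seat).
Remainders in descending order: Pinehurst 0.315, Oakdale 0.289, Claybrook 0.280, Rivermont 0.115.
Largest remainder: Pinehurst receives the extra seat.

Pinehurst: 5, Oakdale: 5, Claybrook: 4, Rivermont: 5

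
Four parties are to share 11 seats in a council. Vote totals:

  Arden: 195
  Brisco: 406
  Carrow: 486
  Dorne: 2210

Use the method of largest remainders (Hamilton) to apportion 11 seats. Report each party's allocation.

Arden=1; Brisco=1; Carrow=2; Dorne=7

Total 3297; standard divisor 3297/11 ≈ 299.727.
Standard quotas: Arden 0.651, Brisco 1.355, Carrow 1.621, Dorne 7.373.
Lower quotas: Arden 0, Brisco 1, Carrow 1, Dorne 7 (sum 9, leaving 2 seats).
Remainders in descending order: Arden 0.651, Carrow 0.621, Dorne 0.373, Brisco 0.355.
The surplus seats go to Arden, Carrow.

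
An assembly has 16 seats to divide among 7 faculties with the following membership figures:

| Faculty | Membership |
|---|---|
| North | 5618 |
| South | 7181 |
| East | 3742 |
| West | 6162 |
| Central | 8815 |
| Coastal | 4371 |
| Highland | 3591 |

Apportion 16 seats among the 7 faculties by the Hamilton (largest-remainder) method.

Total 39480; standard divisor 39480/16 ≈ 2467.5.
Standard quotas: North 2.2768, South 2.9102, East 1.5165, West 2.4973, Central 3.5724, Coastal 1.7714, Highland 1.4553.
Lower quotas: North 2, South 2, East 1, West 2, Central 3, Coastal 1, Highland 1 (sum 12, leaving 4 seats).
Remainders in descending order: South 0.9102, Coastal 0.7714, Central 0.5724, East 0.5165, West 0.4973, Highland 0.4553, North 0.2768.
Largest remainders: South, Coastal, Central, East receive the extra seats.

North 2, South 3, East 2, West 2, Central 4, Coastal 2, Highland 1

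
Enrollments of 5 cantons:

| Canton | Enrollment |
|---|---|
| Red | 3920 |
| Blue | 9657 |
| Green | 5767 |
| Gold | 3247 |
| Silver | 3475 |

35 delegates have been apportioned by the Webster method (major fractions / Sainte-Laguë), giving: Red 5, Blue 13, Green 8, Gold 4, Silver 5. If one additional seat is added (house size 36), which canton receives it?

Gold

Priority for the next seat is population ÷ (current seats + 0.5).
Priorities: Red 712.727, Blue 715.333, Green 678.471, Gold 721.556, Silver 631.818.
Highest priority: Gold.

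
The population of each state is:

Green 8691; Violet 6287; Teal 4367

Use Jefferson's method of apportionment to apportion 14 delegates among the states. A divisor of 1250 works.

With modified divisor 1250: modified quotas Green 6.953, Violet 5.030, Teal 3.494.
Rounding down: Green 6, Violet 5, Teal 3 (total 14).

Green 6, Violet 5, Teal 3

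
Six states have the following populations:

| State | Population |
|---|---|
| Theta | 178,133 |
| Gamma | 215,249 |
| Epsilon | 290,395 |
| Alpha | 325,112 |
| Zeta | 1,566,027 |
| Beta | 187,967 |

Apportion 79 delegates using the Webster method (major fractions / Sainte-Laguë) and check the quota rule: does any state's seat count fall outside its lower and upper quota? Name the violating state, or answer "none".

Standard quotas: Theta 5.093, Gamma 6.155, Epsilon 8.303, Alpha 9.296, Zeta 44.778, Beta 5.375.
Webster allocation: Theta 5, Gamma 6, Epsilon 8, Alpha 9, Zeta 46, Beta 5.
Zeta has quota 44.778 (lower 44, upper 45) but receives 46 — outside the quota interval.

Zeta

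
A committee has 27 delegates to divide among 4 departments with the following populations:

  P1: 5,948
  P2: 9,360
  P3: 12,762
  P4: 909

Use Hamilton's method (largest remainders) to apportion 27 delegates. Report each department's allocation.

P1 5, P2 9, P3 12, P4 1

Standard divisor: 28979 ÷ 27 ≈ 1073.296.
Standard quotas: P1 5.5418, P2 8.7208, P3 11.8905, P4 0.8469.
Lower quotas: P1 5, P2 8, P3 11, P4 0 (sum 24, leaving 3 seats).
Remainders in descending order: P3 0.8905, P4 0.8469, P2 0.7208, P1 0.5418.
Largest remainders: P3, P4, P2 receive the extra seats.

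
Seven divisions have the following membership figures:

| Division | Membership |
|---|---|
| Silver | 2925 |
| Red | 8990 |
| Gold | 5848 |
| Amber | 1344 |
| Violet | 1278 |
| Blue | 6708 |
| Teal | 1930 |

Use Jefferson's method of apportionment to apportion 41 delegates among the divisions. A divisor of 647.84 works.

Silver=4, Red=13, Gold=9, Amber=2, Violet=1, Blue=10, Teal=2

With modified divisor 647.84: modified quotas Silver 4.515, Red 13.877, Gold 9.027, Amber 2.075, Violet 1.973, Blue 10.354, Teal 2.979.
Rounding down: Silver 4, Red 13, Gold 9, Amber 2, Violet 1, Blue 10, Teal 2 (total 41).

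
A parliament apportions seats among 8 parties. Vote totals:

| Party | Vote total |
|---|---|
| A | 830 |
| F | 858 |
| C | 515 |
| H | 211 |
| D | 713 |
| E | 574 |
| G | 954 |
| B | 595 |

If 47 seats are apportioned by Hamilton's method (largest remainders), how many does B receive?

Standard divisor: 5250 ÷ 47 ≈ 111.702.
Standard quotas: A 7.430, F 7.681, C 4.610, H 1.889, D 6.383, E 5.139, G 8.541, B 5.327.
Lower quotas: A 7, F 7, C 4, H 1, D 6, E 5, G 8, B 5 (sum 43, leaving 4 seats).
Remainders in descending order: H 0.889, F 0.681, C 0.610, G 0.541, A 0.430, D 0.383, B 0.327, E 0.139.
Largest remainders: H, F, C, G receive the extra seats.
B receives 5.

5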